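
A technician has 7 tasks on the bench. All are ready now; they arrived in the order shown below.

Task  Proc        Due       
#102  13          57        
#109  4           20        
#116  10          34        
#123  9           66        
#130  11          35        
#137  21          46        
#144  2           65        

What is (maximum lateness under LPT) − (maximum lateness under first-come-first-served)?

LPT (decreasing processing time): #137 #102 #130 #116 #123 #109 #144.
#137: 0→21, due 46, lateness -25
#102: 21→34, due 57, lateness -23
#130: 34→45, due 35, lateness 10
#116: 45→55, due 34, lateness 21
#123: 55→64, due 66, lateness -2
#109: 64→68, due 20, lateness 48
#144: 68→70, due 65, lateness 5
Maximum = 48.
FIFO (arrival order): #102 #109 #116 #123 #130 #137 #144.
#102: 0→13, due 57, lateness -44
#109: 13→17, due 20, lateness -3
#116: 17→27, due 34, lateness -7
#123: 27→36, due 66, lateness -30
#130: 36→47, due 35, lateness 12
#137: 47→68, due 46, lateness 22
#144: 68→70, due 65, lateness 5
Maximum = 22.
Difference = 48 − 22 = 26.

26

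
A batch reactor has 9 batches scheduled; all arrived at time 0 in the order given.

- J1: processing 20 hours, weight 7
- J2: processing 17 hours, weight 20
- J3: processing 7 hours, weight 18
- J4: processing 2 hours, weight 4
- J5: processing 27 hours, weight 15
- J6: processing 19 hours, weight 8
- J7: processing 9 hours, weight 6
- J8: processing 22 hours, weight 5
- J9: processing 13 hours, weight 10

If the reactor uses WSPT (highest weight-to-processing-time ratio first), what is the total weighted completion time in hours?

4715

WSPT (decreasing weight/processing-time ratio): J3 J4 J2 J9 J7 J5 J6 J1 J8.
J3: finishes 7, weight 18, w·C = 126
J4: finishes 9, weight 4, w·C = 36
J2: finishes 26, weight 20, w·C = 520
J9: finishes 39, weight 10, w·C = 390
J7: finishes 48, weight 6, w·C = 288
J5: finishes 75, weight 15, w·C = 1125
J6: finishes 94, weight 8, w·C = 752
J1: finishes 114, weight 7, w·C = 798
J8: finishes 136, weight 5, w·C = 680
Sum = 126+36+520+390+288+1125+752+798+680 = 4715.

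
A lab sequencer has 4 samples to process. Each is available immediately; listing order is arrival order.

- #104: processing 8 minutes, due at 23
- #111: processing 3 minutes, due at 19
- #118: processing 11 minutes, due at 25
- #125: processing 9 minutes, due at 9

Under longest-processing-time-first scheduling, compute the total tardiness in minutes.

LPT (decreasing processing time): #118 #125 #104 #111.
#118: 0→11, due 25, tardiness 0
#125: 11→20, due 9, tardiness 11
#104: 20→28, due 23, tardiness 5
#111: 28→31, due 19, tardiness 12
Sum = 0+11+5+12 = 28.

28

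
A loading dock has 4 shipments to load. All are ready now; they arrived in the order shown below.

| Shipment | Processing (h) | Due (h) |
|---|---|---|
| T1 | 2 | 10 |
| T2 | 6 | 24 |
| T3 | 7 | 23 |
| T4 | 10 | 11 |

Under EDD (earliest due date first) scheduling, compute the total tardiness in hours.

EDD (increasing due date): T1 T4 T3 T2.
T1: 0→2, due 10, tardiness 0
T4: 2→12, due 11, tardiness 1
T3: 12→19, due 23, tardiness 0
T2: 19→25, due 24, tardiness 1
Sum = 0+1+0+1 = 2.

2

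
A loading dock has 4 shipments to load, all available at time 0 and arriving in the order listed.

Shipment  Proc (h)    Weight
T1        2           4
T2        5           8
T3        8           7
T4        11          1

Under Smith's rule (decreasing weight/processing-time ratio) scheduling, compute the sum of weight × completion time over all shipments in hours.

WSPT (decreasing weight/processing-time ratio): T1 T2 T3 T4.
T1: finishes 2, weight 4, w·C = 8
T2: finishes 7, weight 8, w·C = 56
T3: finishes 15, weight 7, w·C = 105
T4: finishes 26, weight 1, w·C = 26
Sum = 8+56+105+26 = 195.

195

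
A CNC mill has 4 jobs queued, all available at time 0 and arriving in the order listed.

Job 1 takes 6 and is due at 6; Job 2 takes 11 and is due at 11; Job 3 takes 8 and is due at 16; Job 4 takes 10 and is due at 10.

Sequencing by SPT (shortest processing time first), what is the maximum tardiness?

SPT (increasing processing time): Job 1 Job 3 Job 4 Job 2.
Job 1: 0→6, due 6, tardiness 0
Job 3: 6→14, due 16, tardiness 0
Job 4: 14→24, due 10, tardiness 14
Job 2: 24→35, due 11, tardiness 24
Maximum = 24.

24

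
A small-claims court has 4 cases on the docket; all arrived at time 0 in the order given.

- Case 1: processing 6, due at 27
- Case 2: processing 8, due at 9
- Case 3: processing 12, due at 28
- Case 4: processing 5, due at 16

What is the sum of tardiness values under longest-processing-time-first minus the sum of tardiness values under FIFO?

6

LPT (decreasing processing time): Case 3 Case 2 Case 1 Case 4.
Case 3: 0→12, due 28, tardiness 0
Case 2: 12→20, due 9, tardiness 11
Case 1: 20→26, due 27, tardiness 0
Case 4: 26→31, due 16, tardiness 15
Sum = 0+11+0+15 = 26.
FIFO (arrival order): Case 1 Case 2 Case 3 Case 4.
Case 1: 0→6, due 27, tardiness 0
Case 2: 6→14, due 9, tardiness 5
Case 3: 14→26, due 28, tardiness 0
Case 4: 26→31, due 16, tardiness 15
Sum = 0+5+0+15 = 20.
Difference = 26 − 20 = 6.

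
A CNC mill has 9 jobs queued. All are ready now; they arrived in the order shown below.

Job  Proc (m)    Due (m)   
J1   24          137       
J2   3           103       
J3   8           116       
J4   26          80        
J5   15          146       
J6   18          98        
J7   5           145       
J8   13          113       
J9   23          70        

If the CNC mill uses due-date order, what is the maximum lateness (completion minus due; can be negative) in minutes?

EDD (increasing due date): J9 J4 J6 J2 J8 J3 J1 J7 J5.
J9: 0→23, due 70, lateness -47
J4: 23→49, due 80, lateness -31
J6: 49→67, due 98, lateness -31
J2: 67→70, due 103, lateness -33
J8: 70→83, due 113, lateness -30
J3: 83→91, due 116, lateness -25
J1: 91→115, due 137, lateness -22
J7: 115→120, due 145, lateness -25
J5: 120→135, due 146, lateness -11
Maximum = -11.

-11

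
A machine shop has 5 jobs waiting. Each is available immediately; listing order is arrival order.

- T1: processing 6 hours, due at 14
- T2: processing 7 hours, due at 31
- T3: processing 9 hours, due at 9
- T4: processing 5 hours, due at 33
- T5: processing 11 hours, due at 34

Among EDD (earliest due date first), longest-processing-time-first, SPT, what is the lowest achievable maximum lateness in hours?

EDD (increasing due date): T3 T1 T2 T4 T5.
T3: 0→9, due 9, lateness 0
T1: 9→15, due 14, lateness 1
T2: 15→22, due 31, lateness -9
T4: 22→27, due 33, lateness -6
T5: 27→38, due 34, lateness 4
Maximum = 4.
LPT (decreasing processing time): T5 T3 T2 T1 T4.
T5: 0→11, due 34, lateness -23
T3: 11→20, due 9, lateness 11
T2: 20→27, due 31, lateness -4
T1: 27→33, due 14, lateness 19
T4: 33→38, due 33, lateness 5
Maximum = 19.
SPT (increasing processing time): T4 T1 T2 T3 T5.
T4: 0→5, due 33, lateness -28
T1: 5→11, due 14, lateness -3
T2: 11→18, due 31, lateness -13
T3: 18→27, due 9, lateness 18
T5: 27→38, due 34, lateness 4
Maximum = 18.
EDD 4, LPT 19, SPT 18 → minimum 4.

4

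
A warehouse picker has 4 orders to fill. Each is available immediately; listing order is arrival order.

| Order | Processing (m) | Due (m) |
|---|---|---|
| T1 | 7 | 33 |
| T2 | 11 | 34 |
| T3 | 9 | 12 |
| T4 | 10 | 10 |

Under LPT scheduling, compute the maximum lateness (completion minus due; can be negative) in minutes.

LPT (decreasing processing time): T2 T4 T3 T1.
T2: 0→11, due 34, lateness -23
T4: 11→21, due 10, lateness 11
T3: 21→30, due 12, lateness 18
T1: 30→37, due 33, lateness 4
Maximum = 18.

18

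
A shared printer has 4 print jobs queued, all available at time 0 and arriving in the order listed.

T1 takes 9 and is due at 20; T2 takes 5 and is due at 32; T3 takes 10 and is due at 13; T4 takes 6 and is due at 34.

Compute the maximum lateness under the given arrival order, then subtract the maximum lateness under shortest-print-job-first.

-6

FIFO (arrival order): T1 T2 T3 T4.
T1: 0→9, due 20, lateness -11
T2: 9→14, due 32, lateness -18
T3: 14→24, due 13, lateness 11
T4: 24→30, due 34, lateness -4
Maximum = 11.
SPT (increasing processing time): T2 T4 T1 T3.
T2: 0→5, due 32, lateness -27
T4: 5→11, due 34, lateness -23
T1: 11→20, due 20, lateness 0
T3: 20→30, due 13, lateness 17
Maximum = 17.
Difference = 11 − 17 = -6.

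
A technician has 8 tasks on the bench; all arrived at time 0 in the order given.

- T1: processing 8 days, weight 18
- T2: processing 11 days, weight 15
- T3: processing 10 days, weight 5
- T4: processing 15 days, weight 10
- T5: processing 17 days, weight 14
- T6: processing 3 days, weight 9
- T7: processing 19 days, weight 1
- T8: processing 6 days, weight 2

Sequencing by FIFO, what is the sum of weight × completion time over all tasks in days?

2705

FIFO (arrival order): T1 T2 T3 T4 T5 T6 T7 T8.
T1: finishes 8, weight 18, w·C = 144
T2: finishes 19, weight 15, w·C = 285
T3: finishes 29, weight 5, w·C = 145
T4: finishes 44, weight 10, w·C = 440
T5: finishes 61, weight 14, w·C = 854
T6: finishes 64, weight 9, w·C = 576
T7: finishes 83, weight 1, w·C = 83
T8: finishes 89, weight 2, w·C = 178
Sum = 144+285+145+440+854+576+83+178 = 2705.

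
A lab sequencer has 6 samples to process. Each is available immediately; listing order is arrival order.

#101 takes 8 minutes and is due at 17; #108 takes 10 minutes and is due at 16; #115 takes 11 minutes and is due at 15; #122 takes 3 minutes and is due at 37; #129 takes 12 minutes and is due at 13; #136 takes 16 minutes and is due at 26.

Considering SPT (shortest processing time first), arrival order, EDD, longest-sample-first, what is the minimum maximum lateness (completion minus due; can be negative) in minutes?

SPT (increasing processing time): #122 #101 #108 #115 #129 #136.
#122: 0→3, due 37, lateness -34
#101: 3→11, due 17, lateness -6
#108: 11→21, due 16, lateness 5
#115: 21→32, due 15, lateness 17
#129: 32→44, due 13, lateness 31
#136: 44→60, due 26, lateness 34
Maximum = 34.
FIFO (arrival order): #101 #108 #115 #122 #129 #136.
#101: 0→8, due 17, lateness -9
#108: 8→18, due 16, lateness 2
#115: 18→29, due 15, lateness 14
#122: 29→32, due 37, lateness -5
#129: 32→44, due 13, lateness 31
#136: 44→60, due 26, lateness 34
Maximum = 34.
EDD (increasing due date): #129 #115 #108 #101 #136 #122.
#129: 0→12, due 13, lateness -1
#115: 12→23, due 15, lateness 8
#108: 23→33, due 16, lateness 17
#101: 33→41, due 17, lateness 24
#136: 41→57, due 26, lateness 31
#122: 57→60, due 37, lateness 23
Maximum = 31.
LPT (decreasing processing time): #136 #129 #115 #108 #101 #122.
#136: 0→16, due 26, lateness -10
#129: 16→28, due 13, lateness 15
#115: 28→39, due 15, lateness 24
#108: 39→49, due 16, lateness 33
#101: 49→57, due 17, lateness 40
#122: 57→60, due 37, lateness 23
Maximum = 40.
SPT 34, FIFO 34, EDD 31, LPT 40 → minimum 31.

31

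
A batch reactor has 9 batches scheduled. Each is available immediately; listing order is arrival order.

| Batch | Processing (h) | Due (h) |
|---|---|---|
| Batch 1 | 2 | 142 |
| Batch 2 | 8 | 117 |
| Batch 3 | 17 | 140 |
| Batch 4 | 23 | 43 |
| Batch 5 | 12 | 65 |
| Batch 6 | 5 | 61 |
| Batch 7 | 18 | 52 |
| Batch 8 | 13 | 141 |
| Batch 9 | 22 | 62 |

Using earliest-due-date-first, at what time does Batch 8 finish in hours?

EDD (increasing due date): Batch 4 Batch 7 Batch 6 Batch 9 Batch 5 Batch 2 Batch 3 Batch 8 Batch 1.
Batch 4: 0→23
Batch 7: 23→41
Batch 6: 41→46
Batch 9: 46→68
Batch 5: 68→80
Batch 2: 80→88
Batch 3: 88→105
Batch 8: 105→118

118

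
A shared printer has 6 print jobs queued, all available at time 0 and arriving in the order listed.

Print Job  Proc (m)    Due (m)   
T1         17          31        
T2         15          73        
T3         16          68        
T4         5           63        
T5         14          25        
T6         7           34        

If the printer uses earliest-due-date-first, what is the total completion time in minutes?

EDD (increasing due date): T5 T1 T6 T4 T3 T2.
T5: 0→14
T1: 14→31
T6: 31→38
T4: 38→43
T3: 43→59
T2: 59→74
Sum = 14+31+38+43+59+74 = 259.

259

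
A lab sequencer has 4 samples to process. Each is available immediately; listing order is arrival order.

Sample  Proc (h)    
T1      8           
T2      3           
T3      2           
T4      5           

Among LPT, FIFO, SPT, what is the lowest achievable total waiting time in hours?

LPT (decreasing processing time): T1 T4 T2 T3.
T1: waits 0, runs 0→8
T4: waits 8, runs 8→13
T2: waits 13, runs 13→16
T3: waits 16, runs 16→18
Sum = 0+8+13+16 = 37.
FIFO (arrival order): T1 T2 T3 T4.
T1: waits 0, runs 0→8
T2: waits 8, runs 8→11
T3: waits 11, runs 11→13
T4: waits 13, runs 13→18
Sum = 0+8+11+13 = 32.
SPT (increasing processing time): T3 T2 T4 T1.
T3: waits 0, runs 0→2
T2: waits 2, runs 2→5
T4: waits 5, runs 5→10
T1: waits 10, runs 10→18
Sum = 0+2+5+10 = 17.
LPT 37, FIFO 32, SPT 17 → minimum 17.

17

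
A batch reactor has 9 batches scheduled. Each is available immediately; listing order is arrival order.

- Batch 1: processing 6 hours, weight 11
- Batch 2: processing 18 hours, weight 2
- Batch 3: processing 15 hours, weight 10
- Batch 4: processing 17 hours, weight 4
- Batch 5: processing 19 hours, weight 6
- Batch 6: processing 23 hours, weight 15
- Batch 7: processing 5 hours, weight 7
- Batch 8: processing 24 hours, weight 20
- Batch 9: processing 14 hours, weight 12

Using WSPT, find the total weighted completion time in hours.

WSPT (decreasing weight/processing-time ratio): Batch 1 Batch 7 Batch 9 Batch 8 Batch 3 Batch 6 Batch 5 Batch 4 Batch 2.
Batch 1: finishes 6, weight 11, w·C = 66
Batch 7: finishes 11, weight 7, w·C = 77
Batch 9: finishes 25, weight 12, w·C = 300
Batch 8: finishes 49, weight 20, w·C = 980
Batch 3: finishes 64, weight 10, w·C = 640
Batch 6: finishes 87, weight 15, w·C = 1305
Batch 5: finishes 106, weight 6, w·C = 636
Batch 4: finishes 123, weight 4, w·C = 492
Batch 2: finishes 141, weight 2, w·C = 282
Sum = 66+77+300+980+640+1305+636+492+282 = 4778.

4778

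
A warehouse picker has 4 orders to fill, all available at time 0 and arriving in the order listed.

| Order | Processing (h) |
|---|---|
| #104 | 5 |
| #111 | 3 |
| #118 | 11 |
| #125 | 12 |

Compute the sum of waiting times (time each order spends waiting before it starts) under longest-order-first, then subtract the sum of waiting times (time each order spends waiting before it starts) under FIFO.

LPT (decreasing processing time): #125 #118 #104 #111.
#125: waits 0, runs 0→12
#118: waits 12, runs 12→23
#104: waits 23, runs 23→28
#111: waits 28, runs 28→31
Sum = 0+12+23+28 = 63.
FIFO (arrival order): #104 #111 #118 #125.
#104: waits 0, runs 0→5
#111: waits 5, runs 5→8
#118: waits 8, runs 8→19
#125: waits 19, runs 19→31
Sum = 0+5+8+19 = 32.
Difference = 63 − 32 = 31.

31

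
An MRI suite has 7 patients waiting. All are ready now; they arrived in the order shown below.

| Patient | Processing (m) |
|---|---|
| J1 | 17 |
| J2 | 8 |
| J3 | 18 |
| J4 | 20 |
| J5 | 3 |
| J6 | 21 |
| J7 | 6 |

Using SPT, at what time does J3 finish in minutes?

SPT (increasing processing time): J5 J7 J2 J1 J3 J4 J6.
J5: 0→3
J7: 3→9
J2: 9→17
J1: 17→34
J3: 34→52

52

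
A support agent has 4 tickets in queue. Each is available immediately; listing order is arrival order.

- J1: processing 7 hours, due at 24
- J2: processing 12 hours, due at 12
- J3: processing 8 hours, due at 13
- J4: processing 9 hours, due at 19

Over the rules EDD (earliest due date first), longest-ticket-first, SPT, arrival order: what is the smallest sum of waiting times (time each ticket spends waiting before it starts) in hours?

EDD (increasing due date): J2 J3 J4 J1.
J2: waits 0, runs 0→12
J3: waits 12, runs 12→20
J4: waits 20, runs 20→29
J1: waits 29, runs 29→36
Sum = 0+12+20+29 = 61.
LPT (decreasing processing time): J2 J4 J3 J1.
J2: waits 0, runs 0→12
J4: waits 12, runs 12→21
J3: waits 21, runs 21→29
J1: waits 29, runs 29→36
Sum = 0+12+21+29 = 62.
SPT (increasing processing time): J1 J3 J4 J2.
J1: waits 0, runs 0→7
J3: waits 7, runs 7→15
J4: waits 15, runs 15→24
J2: waits 24, runs 24→36
Sum = 0+7+15+24 = 46.
FIFO (arrival order): J1 J2 J3 J4.
J1: waits 0, runs 0→7
J2: waits 7, runs 7→19
J3: waits 19, runs 19→27
J4: waits 27, runs 27→36
Sum = 0+7+19+27 = 53.
EDD 61, LPT 62, SPT 46, FIFO 53 → minimum 46.

46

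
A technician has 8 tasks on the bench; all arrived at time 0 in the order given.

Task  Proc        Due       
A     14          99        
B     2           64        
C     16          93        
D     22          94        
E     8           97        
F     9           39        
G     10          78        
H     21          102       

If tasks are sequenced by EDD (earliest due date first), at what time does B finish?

11

EDD (increasing due date): F B G C D E A H.
F: 0→9
B: 9→11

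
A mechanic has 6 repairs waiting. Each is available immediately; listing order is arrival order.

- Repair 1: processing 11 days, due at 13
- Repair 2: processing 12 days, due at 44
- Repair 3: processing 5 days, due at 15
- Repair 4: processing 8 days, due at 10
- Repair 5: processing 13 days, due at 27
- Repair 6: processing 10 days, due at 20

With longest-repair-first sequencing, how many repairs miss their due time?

4

LPT (decreasing processing time): Repair 5 Repair 2 Repair 1 Repair 6 Repair 4 Repair 3.
Repair 5: 0→13, due 27, tardiness 0
Repair 2: 13→25, due 44, tardiness 0
Repair 1: 25→36, due 13, tardiness 23
Repair 6: 36→46, due 20, tardiness 26
Repair 4: 46→54, due 10, tardiness 44
Repair 3: 54→59, due 15, tardiness 44
Late repairs: 4.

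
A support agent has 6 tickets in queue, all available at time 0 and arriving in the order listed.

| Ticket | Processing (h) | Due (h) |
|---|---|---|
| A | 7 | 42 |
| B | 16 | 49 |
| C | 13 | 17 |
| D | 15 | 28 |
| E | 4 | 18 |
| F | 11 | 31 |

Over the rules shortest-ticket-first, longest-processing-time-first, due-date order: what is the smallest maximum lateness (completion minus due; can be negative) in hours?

SPT (increasing processing time): E A F C D B.
E: 0→4, due 18, lateness -14
A: 4→11, due 42, lateness -31
F: 11→22, due 31, lateness -9
C: 22→35, due 17, lateness 18
D: 35→50, due 28, lateness 22
B: 50→66, due 49, lateness 17
Maximum = 22.
LPT (decreasing processing time): B D C F A E.
B: 0→16, due 49, lateness -33
D: 16→31, due 28, lateness 3
C: 31→44, due 17, lateness 27
F: 44→55, due 31, lateness 24
A: 55→62, due 42, lateness 20
E: 62→66, due 18, lateness 48
Maximum = 48.
EDD (increasing due date): C E D F A B.
C: 0→13, due 17, lateness -4
E: 13→17, due 18, lateness -1
D: 17→32, due 28, lateness 4
F: 32→43, due 31, lateness 12
A: 43→50, due 42, lateness 8
B: 50→66, due 49, lateness 17
Maximum = 17.
SPT 22, LPT 48, EDD 17 → minimum 17.

17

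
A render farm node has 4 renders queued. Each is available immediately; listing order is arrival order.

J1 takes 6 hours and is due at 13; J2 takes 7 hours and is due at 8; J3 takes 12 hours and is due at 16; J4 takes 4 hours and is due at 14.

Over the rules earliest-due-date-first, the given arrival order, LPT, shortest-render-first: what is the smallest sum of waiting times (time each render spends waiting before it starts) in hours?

31

EDD (increasing due date): J2 J1 J4 J3.
J2: waits 0, runs 0→7
J1: waits 7, runs 7→13
J4: waits 13, runs 13→17
J3: waits 17, runs 17→29
Sum = 0+7+13+17 = 37.
FIFO (arrival order): J1 J2 J3 J4.
J1: waits 0, runs 0→6
J2: waits 6, runs 6→13
J3: waits 13, runs 13→25
J4: waits 25, runs 25→29
Sum = 0+6+13+25 = 44.
LPT (decreasing processing time): J3 J2 J1 J4.
J3: waits 0, runs 0→12
J2: waits 12, runs 12→19
J1: waits 19, runs 19→25
J4: waits 25, runs 25→29
Sum = 0+12+19+25 = 56.
SPT (increasing processing time): J4 J1 J2 J3.
J4: waits 0, runs 0→4
J1: waits 4, runs 4→10
J2: waits 10, runs 10→17
J3: waits 17, runs 17→29
Sum = 0+4+10+17 = 31.
EDD 37, FIFO 44, LPT 56, SPT 31 → minimum 31.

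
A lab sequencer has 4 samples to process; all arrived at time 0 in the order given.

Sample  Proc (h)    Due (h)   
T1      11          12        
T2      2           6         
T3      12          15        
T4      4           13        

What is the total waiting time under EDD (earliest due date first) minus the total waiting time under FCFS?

EDD (increasing due date): T2 T1 T4 T3.
T2: waits 0, runs 0→2
T1: waits 2, runs 2→13
T4: waits 13, runs 13→17
T3: waits 17, runs 17→29
Sum = 0+2+13+17 = 32.
FIFO (arrival order): T1 T2 T3 T4.
T1: waits 0, runs 0→11
T2: waits 11, runs 11→13
T3: waits 13, runs 13→25
T4: waits 25, runs 25→29
Sum = 0+11+13+25 = 49.
Difference = 32 − 49 = -17.

-17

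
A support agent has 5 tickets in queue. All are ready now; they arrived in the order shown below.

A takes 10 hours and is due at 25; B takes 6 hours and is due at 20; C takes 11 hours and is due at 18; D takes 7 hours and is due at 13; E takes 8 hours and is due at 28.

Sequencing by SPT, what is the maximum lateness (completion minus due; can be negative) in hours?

24

SPT (increasing processing time): B D E A C.
B: 0→6, due 20, lateness -14
D: 6→13, due 13, lateness 0
E: 13→21, due 28, lateness -7
A: 21→31, due 25, lateness 6
C: 31→42, due 18, lateness 24
Maximum = 24.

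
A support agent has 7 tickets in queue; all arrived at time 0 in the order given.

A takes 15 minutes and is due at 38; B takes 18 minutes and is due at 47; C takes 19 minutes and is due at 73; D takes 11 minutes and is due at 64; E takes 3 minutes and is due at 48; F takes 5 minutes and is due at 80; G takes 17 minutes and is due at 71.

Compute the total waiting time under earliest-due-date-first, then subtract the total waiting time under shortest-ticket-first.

94

EDD (increasing due date): A B E D G C F.
A: waits 0, runs 0→15
B: waits 15, runs 15→33
E: waits 33, runs 33→36
D: waits 36, runs 36→47
G: waits 47, runs 47→64
C: waits 64, runs 64→83
F: waits 83, runs 83→88
Sum = 0+15+33+36+47+64+83 = 278.
SPT (increasing processing time): E F D A G B C.
E: waits 0, runs 0→3
F: waits 3, runs 3→8
D: waits 8, runs 8→19
A: waits 19, runs 19→34
G: waits 34, runs 34→51
B: waits 51, runs 51→69
C: waits 69, runs 69→88
Sum = 0+3+8+19+34+51+69 = 184.
Difference = 278 − 184 = 94.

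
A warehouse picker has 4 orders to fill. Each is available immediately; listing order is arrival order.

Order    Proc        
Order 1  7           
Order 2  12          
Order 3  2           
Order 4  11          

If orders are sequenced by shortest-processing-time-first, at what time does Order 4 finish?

SPT (increasing processing time): Order 3 Order 1 Order 4 Order 2.
Order 3: 0→2
Order 1: 2→9
Order 4: 9→20

20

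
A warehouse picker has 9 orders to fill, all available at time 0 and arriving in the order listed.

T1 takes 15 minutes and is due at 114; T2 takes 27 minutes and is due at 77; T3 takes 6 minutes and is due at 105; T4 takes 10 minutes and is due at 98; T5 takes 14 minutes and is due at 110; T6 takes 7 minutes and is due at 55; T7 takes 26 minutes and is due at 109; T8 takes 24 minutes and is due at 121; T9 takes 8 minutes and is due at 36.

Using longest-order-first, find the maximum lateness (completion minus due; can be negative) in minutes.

LPT (decreasing processing time): T2 T7 T8 T1 T5 T4 T9 T6 T3.
T2: 0→27, due 77, lateness -50
T7: 27→53, due 109, lateness -56
T8: 53→77, due 121, lateness -44
T1: 77→92, due 114, lateness -22
T5: 92→106, due 110, lateness -4
T4: 106→116, due 98, lateness 18
T9: 116→124, due 36, lateness 88
T6: 124→131, due 55, lateness 76
T3: 131→137, due 105, lateness 32
Maximum = 88.

88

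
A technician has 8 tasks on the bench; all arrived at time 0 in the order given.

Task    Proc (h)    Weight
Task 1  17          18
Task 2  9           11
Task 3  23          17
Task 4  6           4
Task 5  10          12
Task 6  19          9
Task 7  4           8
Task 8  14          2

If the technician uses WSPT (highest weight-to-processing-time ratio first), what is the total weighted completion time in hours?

3514

WSPT (decreasing weight/processing-time ratio): Task 7 Task 2 Task 5 Task 1 Task 3 Task 4 Task 6 Task 8.
Task 7: finishes 4, weight 8, w·C = 32
Task 2: finishes 13, weight 11, w·C = 143
Task 5: finishes 23, weight 12, w·C = 276
Task 1: finishes 40, weight 18, w·C = 720
Task 3: finishes 63, weight 17, w·C = 1071
Task 4: finishes 69, weight 4, w·C = 276
Task 6: finishes 88, weight 9, w·C = 792
Task 8: finishes 102, weight 2, w·C = 204
Sum = 32+143+276+720+1071+276+792+204 = 3514.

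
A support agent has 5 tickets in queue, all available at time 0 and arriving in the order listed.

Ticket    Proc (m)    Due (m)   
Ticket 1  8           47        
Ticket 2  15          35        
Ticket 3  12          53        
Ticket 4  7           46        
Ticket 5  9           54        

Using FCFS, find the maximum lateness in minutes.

-3

FIFO (arrival order): Ticket 1 Ticket 2 Ticket 3 Ticket 4 Ticket 5.
Ticket 1: 0→8, due 47, lateness -39
Ticket 2: 8→23, due 35, lateness -12
Ticket 3: 23→35, due 53, lateness -18
Ticket 4: 35→42, due 46, lateness -4
Ticket 5: 42→51, due 54, lateness -3
Maximum = -3.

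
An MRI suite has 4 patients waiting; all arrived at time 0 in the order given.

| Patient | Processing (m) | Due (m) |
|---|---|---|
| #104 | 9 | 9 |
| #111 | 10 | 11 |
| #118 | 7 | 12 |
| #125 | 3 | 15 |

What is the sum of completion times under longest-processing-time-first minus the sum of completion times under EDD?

1

LPT (decreasing processing time): #111 #104 #118 #125.
#111: 0→10
#104: 10→19
#118: 19→26
#125: 26→29
Sum = 10+19+26+29 = 84.
EDD (increasing due date): #104 #111 #118 #125.
#104: 0→9
#111: 9→19
#118: 19→26
#125: 26→29
Sum = 9+19+26+29 = 83.
Difference = 84 − 83 = 1.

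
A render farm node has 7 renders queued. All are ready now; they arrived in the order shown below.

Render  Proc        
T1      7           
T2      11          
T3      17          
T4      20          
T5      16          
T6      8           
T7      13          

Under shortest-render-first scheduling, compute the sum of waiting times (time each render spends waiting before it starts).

214

SPT (increasing processing time): T1 T6 T2 T7 T5 T3 T4.
T1: waits 0, runs 0→7
T6: waits 7, runs 7→15
T2: waits 15, runs 15→26
T7: waits 26, runs 26→39
T5: waits 39, runs 39→55
T3: waits 55, runs 55→72
T4: waits 72, runs 72→92
Sum = 0+7+15+26+39+55+72 = 214.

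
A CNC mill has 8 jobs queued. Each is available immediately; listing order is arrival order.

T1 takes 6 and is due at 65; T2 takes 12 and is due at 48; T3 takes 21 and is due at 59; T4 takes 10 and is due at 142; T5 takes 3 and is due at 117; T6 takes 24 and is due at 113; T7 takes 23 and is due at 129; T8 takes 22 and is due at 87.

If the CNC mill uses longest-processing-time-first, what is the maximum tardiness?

LPT (decreasing processing time): T6 T7 T8 T3 T2 T4 T1 T5.
T6: 0→24, due 113, tardiness 0
T7: 24→47, due 129, tardiness 0
T8: 47→69, due 87, tardiness 0
T3: 69→90, due 59, tardiness 31
T2: 90→102, due 48, tardiness 54
T4: 102→112, due 142, tardiness 0
T1: 112→118, due 65, tardiness 53
T5: 118→121, due 117, tardiness 4
Maximum = 54.

54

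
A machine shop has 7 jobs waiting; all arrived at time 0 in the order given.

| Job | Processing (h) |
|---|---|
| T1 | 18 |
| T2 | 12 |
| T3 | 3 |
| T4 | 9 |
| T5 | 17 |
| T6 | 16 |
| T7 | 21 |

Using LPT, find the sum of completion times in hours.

LPT (decreasing processing time): T7 T1 T5 T6 T2 T4 T3.
T7: 0→21
T1: 21→39
T5: 39→56
T6: 56→72
T2: 72→84
T4: 84→93
T3: 93→96
Sum = 21+39+56+72+84+93+96 = 461.

461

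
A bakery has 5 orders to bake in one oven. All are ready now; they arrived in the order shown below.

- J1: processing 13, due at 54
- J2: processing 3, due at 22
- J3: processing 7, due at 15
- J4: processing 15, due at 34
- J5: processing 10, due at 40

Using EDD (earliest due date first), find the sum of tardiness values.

0

EDD (increasing due date): J3 J2 J4 J5 J1.
J3: 0→7, due 15, tardiness 0
J2: 7→10, due 22, tardiness 0
J4: 10→25, due 34, tardiness 0
J5: 25→35, due 40, tardiness 0
J1: 35→48, due 54, tardiness 0
Sum = 0+0+0+0+0 = 0.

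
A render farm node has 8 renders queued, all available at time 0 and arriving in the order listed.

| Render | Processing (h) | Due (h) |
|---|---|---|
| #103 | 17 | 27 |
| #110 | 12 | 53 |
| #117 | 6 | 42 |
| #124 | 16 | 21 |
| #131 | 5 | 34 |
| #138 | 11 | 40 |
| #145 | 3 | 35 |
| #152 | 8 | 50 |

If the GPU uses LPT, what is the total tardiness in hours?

LPT (decreasing processing time): #103 #124 #110 #138 #152 #117 #131 #145.
#103: 0→17, due 27, tardiness 0
#124: 17→33, due 21, tardiness 12
#110: 33→45, due 53, tardiness 0
#138: 45→56, due 40, tardiness 16
#152: 56→64, due 50, tardiness 14
#117: 64→70, due 42, tardiness 28
#131: 70→75, due 34, tardiness 41
#145: 75→78, due 35, tardiness 43
Sum = 0+12+0+16+14+28+41+43 = 154.

154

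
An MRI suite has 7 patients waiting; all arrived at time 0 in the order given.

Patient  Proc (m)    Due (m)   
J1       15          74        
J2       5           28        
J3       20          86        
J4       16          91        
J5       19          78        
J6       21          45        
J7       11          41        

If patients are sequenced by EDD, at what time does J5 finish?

EDD (increasing due date): J2 J7 J6 J1 J5 J3 J4.
J2: 0→5
J7: 5→16
J6: 16→37
J1: 37→52
J5: 52→71

71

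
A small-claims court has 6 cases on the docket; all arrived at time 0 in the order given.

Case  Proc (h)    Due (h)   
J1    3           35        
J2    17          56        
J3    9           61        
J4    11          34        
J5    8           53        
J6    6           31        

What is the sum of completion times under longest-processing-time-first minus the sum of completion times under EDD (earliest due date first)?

62

LPT (decreasing processing time): J2 J4 J3 J5 J6 J1.
J2: 0→17
J4: 17→28
J3: 28→37
J5: 37→45
J6: 45→51
J1: 51→54
Sum = 17+28+37+45+51+54 = 232.
EDD (increasing due date): J6 J4 J1 J5 J2 J3.
J6: 0→6
J4: 6→17
J1: 17→20
J5: 20→28
J2: 28→45
J3: 45→54
Sum = 6+17+20+28+45+54 = 170.
Difference = 232 − 170 = 62.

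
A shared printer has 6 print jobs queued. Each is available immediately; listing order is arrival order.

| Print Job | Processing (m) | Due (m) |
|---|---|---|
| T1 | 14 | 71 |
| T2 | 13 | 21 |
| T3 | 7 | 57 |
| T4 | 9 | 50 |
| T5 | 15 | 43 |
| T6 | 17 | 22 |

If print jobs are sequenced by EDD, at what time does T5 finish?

EDD (increasing due date): T2 T6 T5 T4 T3 T1.
T2: 0→13
T6: 13→30
T5: 30→45

45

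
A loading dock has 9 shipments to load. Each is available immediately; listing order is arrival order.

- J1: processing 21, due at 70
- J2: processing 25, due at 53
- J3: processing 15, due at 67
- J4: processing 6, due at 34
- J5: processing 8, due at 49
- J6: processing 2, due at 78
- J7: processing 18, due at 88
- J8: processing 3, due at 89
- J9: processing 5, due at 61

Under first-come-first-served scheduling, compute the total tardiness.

FIFO (arrival order): J1 J2 J3 J4 J5 J6 J7 J8 J9.
J1: 0→21, due 70, tardiness 0
J2: 21→46, due 53, tardiness 0
J3: 46→61, due 67, tardiness 0
J4: 61→67, due 34, tardiness 33
J5: 67→75, due 49, tardiness 26
J6: 75→77, due 78, tardiness 0
J7: 77→95, due 88, tardiness 7
J8: 95→98, due 89, tardiness 9
J9: 98→103, due 61, tardiness 42
Sum = 0+0+0+33+26+0+7+9+42 = 117.

117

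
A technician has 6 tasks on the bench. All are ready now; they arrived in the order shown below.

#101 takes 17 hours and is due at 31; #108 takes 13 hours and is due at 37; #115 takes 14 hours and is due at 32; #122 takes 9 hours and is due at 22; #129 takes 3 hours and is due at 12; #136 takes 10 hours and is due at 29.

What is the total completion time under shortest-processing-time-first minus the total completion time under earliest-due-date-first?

SPT (increasing processing time): #129 #122 #136 #108 #115 #101.
#129: 0→3
#122: 3→12
#136: 12→22
#108: 22→35
#115: 35→49
#101: 49→66
Sum = 3+12+22+35+49+66 = 187.
EDD (increasing due date): #129 #122 #136 #101 #115 #108.
#129: 0→3
#122: 3→12
#136: 12→22
#101: 22→39
#115: 39→53
#108: 53→66
Sum = 3+12+22+39+53+66 = 195.
Difference = 187 − 195 = -8.

-8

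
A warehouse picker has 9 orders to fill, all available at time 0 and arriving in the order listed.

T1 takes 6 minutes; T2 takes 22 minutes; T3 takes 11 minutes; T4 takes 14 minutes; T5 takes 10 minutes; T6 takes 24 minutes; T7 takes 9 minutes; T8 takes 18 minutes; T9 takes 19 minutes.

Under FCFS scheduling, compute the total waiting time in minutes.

486

FIFO (arrival order): T1 T2 T3 T4 T5 T6 T7 T8 T9.
T1: waits 0, runs 0→6
T2: waits 6, runs 6→28
T3: waits 28, runs 28→39
T4: waits 39, runs 39→53
T5: waits 53, runs 53→63
T6: waits 63, runs 63→87
T7: waits 87, runs 87→96
T8: waits 96, runs 96→114
T9: waits 114, runs 114→133
Sum = 0+6+28+39+53+63+87+96+114 = 486.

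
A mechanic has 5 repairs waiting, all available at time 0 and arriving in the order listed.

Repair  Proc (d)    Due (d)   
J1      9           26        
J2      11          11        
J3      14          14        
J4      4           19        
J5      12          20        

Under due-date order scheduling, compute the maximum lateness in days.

24

EDD (increasing due date): J2 J3 J4 J5 J1.
J2: 0→11, due 11, lateness 0
J3: 11→25, due 14, lateness 11
J4: 25→29, due 19, lateness 10
J5: 29→41, due 20, lateness 21
J1: 41→50, due 26, lateness 24
Maximum = 24.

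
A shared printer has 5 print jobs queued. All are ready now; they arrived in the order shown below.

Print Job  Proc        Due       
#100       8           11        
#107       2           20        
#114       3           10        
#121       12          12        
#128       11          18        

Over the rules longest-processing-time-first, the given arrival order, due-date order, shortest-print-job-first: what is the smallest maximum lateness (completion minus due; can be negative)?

16

LPT (decreasing processing time): #121 #128 #100 #114 #107.
#121: 0→12, due 12, lateness 0
#128: 12→23, due 18, lateness 5
#100: 23→31, due 11, lateness 20
#114: 31→34, due 10, lateness 24
#107: 34→36, due 20, lateness 16
Maximum = 24.
FIFO (arrival order): #100 #107 #114 #121 #128.
#100: 0→8, due 11, lateness -3
#107: 8→10, due 20, lateness -10
#114: 10→13, due 10, lateness 3
#121: 13→25, due 12, lateness 13
#128: 25→36, due 18, lateness 18
Maximum = 18.
EDD (increasing due date): #114 #100 #121 #128 #107.
#114: 0→3, due 10, lateness -7
#100: 3→11, due 11, lateness 0
#121: 11→23, due 12, lateness 11
#128: 23→34, due 18, lateness 16
#107: 34→36, due 20, lateness 16
Maximum = 16.
SPT (increasing processing time): #107 #114 #100 #128 #121.
#107: 0→2, due 20, lateness -18
#114: 2→5, due 10, lateness -5
#100: 5→13, due 11, lateness 2
#128: 13→24, due 18, lateness 6
#121: 24→36, due 12, lateness 24
Maximum = 24.
LPT 24, FIFO 18, EDD 16, SPT 24 → minimum 16.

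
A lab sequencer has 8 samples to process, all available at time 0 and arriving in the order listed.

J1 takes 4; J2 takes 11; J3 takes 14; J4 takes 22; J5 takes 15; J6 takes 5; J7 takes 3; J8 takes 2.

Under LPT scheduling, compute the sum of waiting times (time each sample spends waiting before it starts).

LPT (decreasing processing time): J4 J5 J3 J2 J6 J1 J7 J8.
J4: waits 0, runs 0→22
J5: waits 22, runs 22→37
J3: waits 37, runs 37→51
J2: waits 51, runs 51→62
J6: waits 62, runs 62→67
J1: waits 67, runs 67→71
J7: waits 71, runs 71→74
J8: waits 74, runs 74→76
Sum = 0+22+37+51+62+67+71+74 = 384.

384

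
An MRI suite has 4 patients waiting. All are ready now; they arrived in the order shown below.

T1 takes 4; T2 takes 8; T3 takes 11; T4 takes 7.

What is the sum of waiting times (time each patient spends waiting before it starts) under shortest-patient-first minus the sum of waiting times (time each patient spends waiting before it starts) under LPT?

SPT (increasing processing time): T1 T4 T2 T3.
T1: waits 0, runs 0→4
T4: waits 4, runs 4→11
T2: waits 11, runs 11→19
T3: waits 19, runs 19→30
Sum = 0+4+11+19 = 34.
LPT (decreasing processing time): T3 T2 T4 T1.
T3: waits 0, runs 0→11
T2: waits 11, runs 11→19
T4: waits 19, runs 19→26
T1: waits 26, runs 26→30
Sum = 0+11+19+26 = 56.
Difference = 34 − 56 = -22.

-22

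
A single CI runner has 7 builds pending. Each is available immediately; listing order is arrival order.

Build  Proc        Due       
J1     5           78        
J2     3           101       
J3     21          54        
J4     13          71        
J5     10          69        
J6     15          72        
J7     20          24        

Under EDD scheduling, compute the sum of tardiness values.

13

EDD (increasing due date): J7 J3 J5 J4 J6 J1 J2.
J7: 0→20, due 24, tardiness 0
J3: 20→41, due 54, tardiness 0
J5: 41→51, due 69, tardiness 0
J4: 51→64, due 71, tardiness 0
J6: 64→79, due 72, tardiness 7
J1: 79→84, due 78, tardiness 6
J2: 84→87, due 101, tardiness 0
Sum = 0+0+0+0+7+6+0 = 13.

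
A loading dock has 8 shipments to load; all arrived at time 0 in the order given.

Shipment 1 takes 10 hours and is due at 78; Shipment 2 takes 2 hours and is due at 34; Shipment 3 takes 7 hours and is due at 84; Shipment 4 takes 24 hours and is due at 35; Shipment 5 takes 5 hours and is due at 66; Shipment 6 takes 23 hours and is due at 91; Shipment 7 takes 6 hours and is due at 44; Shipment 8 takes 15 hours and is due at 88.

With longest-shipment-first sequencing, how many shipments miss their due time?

LPT (decreasing processing time): Shipment 4 Shipment 6 Shipment 8 Shipment 1 Shipment 3 Shipment 7 Shipment 5 Shipment 2.
Shipment 4: 0→24, due 35, tardiness 0
Shipment 6: 24→47, due 91, tardiness 0
Shipment 8: 47→62, due 88, tardiness 0
Shipment 1: 62→72, due 78, tardiness 0
Shipment 3: 72→79, due 84, tardiness 0
Shipment 7: 79→85, due 44, tardiness 41
Shipment 5: 85→90, due 66, tardiness 24
Shipment 2: 90→92, due 34, tardiness 58
Late shipments: 3.

3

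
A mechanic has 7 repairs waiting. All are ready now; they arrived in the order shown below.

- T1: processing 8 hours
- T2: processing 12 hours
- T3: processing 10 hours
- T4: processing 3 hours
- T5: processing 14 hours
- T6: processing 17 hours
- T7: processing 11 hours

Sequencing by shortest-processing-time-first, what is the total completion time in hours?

SPT (increasing processing time): T4 T1 T3 T7 T2 T5 T6.
T4: 0→3
T1: 3→11
T3: 11→21
T7: 21→32
T2: 32→44
T5: 44→58
T6: 58→75
Sum = 3+11+21+32+44+58+75 = 244.

244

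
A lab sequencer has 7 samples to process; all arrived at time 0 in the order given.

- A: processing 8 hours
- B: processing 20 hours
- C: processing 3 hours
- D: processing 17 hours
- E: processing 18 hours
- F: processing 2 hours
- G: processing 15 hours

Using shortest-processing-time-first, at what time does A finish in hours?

SPT (increasing processing time): F C A G D E B.
F: 0→2
C: 2→5
A: 5→13

13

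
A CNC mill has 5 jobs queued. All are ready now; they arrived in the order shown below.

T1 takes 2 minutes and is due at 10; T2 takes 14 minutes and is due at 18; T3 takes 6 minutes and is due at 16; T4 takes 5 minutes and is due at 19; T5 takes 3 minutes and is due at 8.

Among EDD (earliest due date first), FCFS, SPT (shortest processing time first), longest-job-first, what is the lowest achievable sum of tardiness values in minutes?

12

EDD (increasing due date): T5 T1 T3 T2 T4.
T5: 0→3, due 8, tardiness 0
T1: 3→5, due 10, tardiness 0
T3: 5→11, due 16, tardiness 0
T2: 11→25, due 18, tardiness 7
T4: 25→30, due 19, tardiness 11
Sum = 0+0+0+7+11 = 18.
FIFO (arrival order): T1 T2 T3 T4 T5.
T1: 0→2, due 10, tardiness 0
T2: 2→16, due 18, tardiness 0
T3: 16→22, due 16, tardiness 6
T4: 22→27, due 19, tardiness 8
T5: 27→30, due 8, tardiness 22
Sum = 0+0+6+8+22 = 36.
SPT (increasing processing time): T1 T5 T4 T3 T2.
T1: 0→2, due 10, tardiness 0
T5: 2→5, due 8, tardiness 0
T4: 5→10, due 19, tardiness 0
T3: 10→16, due 16, tardiness 0
T2: 16→30, due 18, tardiness 12
Sum = 0+0+0+0+12 = 12.
LPT (decreasing processing time): T2 T3 T4 T5 T1.
T2: 0→14, due 18, tardiness 0
T3: 14→20, due 16, tardiness 4
T4: 20→25, due 19, tardiness 6
T5: 25→28, due 8, tardiness 20
T1: 28→30, due 10, tardiness 20
Sum = 0+4+6+20+20 = 50.
EDD 18, FIFO 36, SPT 12, LPT 50 → minimum 12.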